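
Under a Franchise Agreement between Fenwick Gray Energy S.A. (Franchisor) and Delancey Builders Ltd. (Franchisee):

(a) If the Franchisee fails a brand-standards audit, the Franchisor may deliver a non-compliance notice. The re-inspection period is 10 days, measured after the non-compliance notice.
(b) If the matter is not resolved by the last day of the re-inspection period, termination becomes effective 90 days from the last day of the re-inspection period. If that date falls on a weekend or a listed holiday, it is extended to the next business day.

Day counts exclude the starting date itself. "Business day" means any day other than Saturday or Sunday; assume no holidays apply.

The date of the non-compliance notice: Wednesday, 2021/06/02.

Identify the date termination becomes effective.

Adding 10 calendar days to 2021/06/02 gives 2021/06/12, which is the last day of the re-inspection period.
Adding 90 calendar days to 2021/06/12 gives 2021/09/10, which is the date termination becomes effective. 2021/09/10 is a Friday, so no roll-forward applies.

2021/09/10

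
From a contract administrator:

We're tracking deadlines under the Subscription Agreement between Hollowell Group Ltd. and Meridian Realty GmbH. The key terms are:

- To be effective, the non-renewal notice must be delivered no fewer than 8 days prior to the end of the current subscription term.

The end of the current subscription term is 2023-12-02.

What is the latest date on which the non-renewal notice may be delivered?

Counting back 8 calendar days from 2023-12-02 gives 2023-11-24.

2023-11-24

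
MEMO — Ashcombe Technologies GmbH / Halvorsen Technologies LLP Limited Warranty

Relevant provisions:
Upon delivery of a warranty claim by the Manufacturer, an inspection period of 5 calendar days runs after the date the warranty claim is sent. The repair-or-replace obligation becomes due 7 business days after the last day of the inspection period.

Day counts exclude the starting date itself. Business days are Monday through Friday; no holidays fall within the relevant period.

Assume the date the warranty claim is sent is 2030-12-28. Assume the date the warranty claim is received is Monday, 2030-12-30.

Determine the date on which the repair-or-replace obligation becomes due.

The last day of the inspection period: 5 calendar days after 2030-12-28 is 2031-01-02.
From Thursday, 2031-01-02, 7 business days (Jan 3, Jan 6, Jan 7, Jan 8, Jan 9, Jan 10, Jan 13, skipping weekends) brings us to Monday, 2031-01-13, which is the date on which the repair-or-replace obligation becomes due.

2031-01-13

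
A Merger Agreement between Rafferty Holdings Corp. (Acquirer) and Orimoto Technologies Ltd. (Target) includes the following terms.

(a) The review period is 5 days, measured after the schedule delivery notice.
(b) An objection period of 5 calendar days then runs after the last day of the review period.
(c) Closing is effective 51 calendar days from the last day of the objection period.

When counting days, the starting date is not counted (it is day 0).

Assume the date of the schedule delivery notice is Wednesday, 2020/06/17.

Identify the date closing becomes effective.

The last day of the review period: 5 calendar days after 2020/06/17 is 2020/06/22.
Adding 5 calendar days to 2020/06/22 gives 2020/06/27, which is the last day of the objection period.
The date closing becomes effective: 51 calendar days after 2020/06/27 is 2020/08/17.

2020/08/17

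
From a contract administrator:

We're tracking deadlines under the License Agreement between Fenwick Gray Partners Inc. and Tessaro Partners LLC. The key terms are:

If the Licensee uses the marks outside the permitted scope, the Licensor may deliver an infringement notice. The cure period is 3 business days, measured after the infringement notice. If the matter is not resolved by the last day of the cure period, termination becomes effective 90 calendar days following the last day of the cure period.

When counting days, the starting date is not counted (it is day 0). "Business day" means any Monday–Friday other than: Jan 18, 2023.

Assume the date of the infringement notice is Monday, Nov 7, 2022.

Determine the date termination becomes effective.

Feb 8, 2023

The last day of the cure period: 3 business days after Monday, Nov 7, 2022, skipping weekends — Nov 8, Nov 9, Nov 10 — lands on Thursday, Nov 10, 2022.
The date termination becomes effective: Nov 10, 2022 + 90 days = Feb 8, 2023.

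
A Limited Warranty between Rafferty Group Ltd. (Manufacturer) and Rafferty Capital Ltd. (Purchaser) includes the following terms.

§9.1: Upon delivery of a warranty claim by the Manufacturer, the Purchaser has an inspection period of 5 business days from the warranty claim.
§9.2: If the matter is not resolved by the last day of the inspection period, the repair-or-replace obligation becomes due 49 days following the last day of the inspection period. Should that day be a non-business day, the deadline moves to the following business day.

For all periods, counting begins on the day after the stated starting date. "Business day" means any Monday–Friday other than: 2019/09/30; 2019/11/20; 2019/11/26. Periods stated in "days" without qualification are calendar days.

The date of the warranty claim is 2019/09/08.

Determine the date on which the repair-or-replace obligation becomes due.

From Sunday, 2019/09/08, 5 business days (Sep 9, Sep 10, Sep 11, Sep 12, Sep 13, skipping weekends) brings us to Friday, 2019/09/13, which is the last day of the inspection period.
The date on which the repair-or-replace obligation becomes due: 2019/09/13 + 49 days = 2019/11/01. 2019/11/01 is a Friday and is not a listed holiday, so no roll-forward applies.

2019/11/01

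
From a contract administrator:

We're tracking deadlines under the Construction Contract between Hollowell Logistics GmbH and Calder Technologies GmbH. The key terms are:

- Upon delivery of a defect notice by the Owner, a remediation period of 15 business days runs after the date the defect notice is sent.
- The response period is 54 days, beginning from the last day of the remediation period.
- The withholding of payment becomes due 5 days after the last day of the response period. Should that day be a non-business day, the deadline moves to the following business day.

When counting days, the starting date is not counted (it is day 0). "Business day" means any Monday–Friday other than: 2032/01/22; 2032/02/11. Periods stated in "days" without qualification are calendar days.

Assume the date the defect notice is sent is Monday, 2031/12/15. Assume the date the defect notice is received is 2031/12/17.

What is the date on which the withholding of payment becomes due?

2032/03/04

From Monday, 2031/12/15, 15 business days (Dec 16, Dec 17, Dec 18, Dec 19, …, Jan 1, Jan 2, Jan 5, skipping weekends) brings us to Monday, 2032/01/05, which is the last day of the remediation period.
The last day of the response period: 54 calendar days after 2032/01/05 is 2032/02/28.
Adding 5 calendar days to 2032/02/28 gives 2032/03/04, which is the date on which the withholding of payment becomes due. 2032/03/04 is a Thursday and is not a listed holiday, so no roll-forward applies.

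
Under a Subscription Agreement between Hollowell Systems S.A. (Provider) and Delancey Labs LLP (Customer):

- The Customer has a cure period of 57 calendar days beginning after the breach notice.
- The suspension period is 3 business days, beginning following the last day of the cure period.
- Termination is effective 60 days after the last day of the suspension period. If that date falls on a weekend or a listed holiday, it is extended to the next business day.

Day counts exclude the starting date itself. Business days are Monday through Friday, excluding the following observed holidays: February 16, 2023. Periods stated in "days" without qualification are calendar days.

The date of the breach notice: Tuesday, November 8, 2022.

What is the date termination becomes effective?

Adding 57 calendar days to November 8, 2022 gives January 4, 2023, which is the last day of the cure period.
The last day of the suspension period: counting 3 business days from Wednesday, January 4, 2023 (Jan 5, Jan 6, Jan 9, skipping weekends) reaches Monday, January 9, 2023.
Adding 60 calendar days to January 9, 2023 gives March 10, 2023, which is the date termination becomes effective. March 10, 2023 is a Friday and is not a listed holiday, so no roll-forward applies.

March 10, 2023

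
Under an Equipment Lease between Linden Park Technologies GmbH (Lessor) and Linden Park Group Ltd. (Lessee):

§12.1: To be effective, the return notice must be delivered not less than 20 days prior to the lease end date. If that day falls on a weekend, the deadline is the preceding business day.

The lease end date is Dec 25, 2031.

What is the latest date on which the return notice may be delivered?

Counting back 20 calendar days from Dec 25, 2031 gives Dec 5, 2031. That is a Friday, so no adjustment is needed.

Dec 5, 2031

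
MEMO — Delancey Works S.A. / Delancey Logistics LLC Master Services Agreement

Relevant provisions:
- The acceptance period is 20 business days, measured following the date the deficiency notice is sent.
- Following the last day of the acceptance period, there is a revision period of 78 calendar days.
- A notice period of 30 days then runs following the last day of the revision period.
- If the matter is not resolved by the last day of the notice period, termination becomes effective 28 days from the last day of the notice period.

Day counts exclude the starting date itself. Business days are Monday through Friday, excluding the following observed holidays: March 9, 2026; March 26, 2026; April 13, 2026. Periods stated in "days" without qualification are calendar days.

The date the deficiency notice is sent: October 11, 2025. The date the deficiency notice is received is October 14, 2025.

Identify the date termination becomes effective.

The last day of the acceptance period: 20 business days after Saturday, October 11, 2025, skipping weekends — Oct 13, Oct 14, Oct 15, Oct 16, …, Nov 5, Nov 6, Nov 7 — lands on Friday, November 7, 2025.
Adding 78 calendar days to November 7, 2025 gives January 24, 2026, which is the last day of the revision period.
Adding 30 calendar days to January 24, 2026 gives February 23, 2026, which is the last day of the notice period.
Adding 28 calendar days to February 23, 2026 gives March 23, 2026, which is the date termination becomes effective.

March 23, 2026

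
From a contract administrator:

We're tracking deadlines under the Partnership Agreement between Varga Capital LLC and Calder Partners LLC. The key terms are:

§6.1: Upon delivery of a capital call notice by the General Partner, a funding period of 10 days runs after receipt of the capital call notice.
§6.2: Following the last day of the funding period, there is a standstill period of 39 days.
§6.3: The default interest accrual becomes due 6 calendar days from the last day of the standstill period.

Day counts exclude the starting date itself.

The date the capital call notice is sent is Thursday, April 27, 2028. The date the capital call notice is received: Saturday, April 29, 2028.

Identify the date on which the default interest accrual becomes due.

The last day of the funding period: 10 calendar days after April 29, 2028 is May 9, 2028.
The last day of the standstill period: 39 calendar days after May 9, 2028 is June 17, 2028.
The date on which the default interest accrual becomes due: 6 calendar days after June 17, 2028 is June 23, 2028.

June 23, 2028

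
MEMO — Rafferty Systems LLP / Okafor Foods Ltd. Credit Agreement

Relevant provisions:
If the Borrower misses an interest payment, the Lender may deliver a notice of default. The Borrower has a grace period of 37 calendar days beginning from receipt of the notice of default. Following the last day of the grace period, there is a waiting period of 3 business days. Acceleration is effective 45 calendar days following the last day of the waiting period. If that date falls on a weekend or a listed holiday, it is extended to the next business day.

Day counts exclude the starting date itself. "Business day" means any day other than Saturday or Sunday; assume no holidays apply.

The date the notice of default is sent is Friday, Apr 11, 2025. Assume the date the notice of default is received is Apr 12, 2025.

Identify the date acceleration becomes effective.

The last day of the grace period: 37 calendar days after Apr 12, 2025 is May 19, 2025.
From Monday, May 19, 2025, 3 business days (May 20, May 21, May 22, skipping weekends) brings us to Thursday, May 22, 2025, which is the last day of the waiting period.
Adding 45 calendar days to May 22, 2025 gives Jul 6, 2025, which is the date acceleration becomes effective. That falls on a Sunday, so it rolls to the next business day, Monday, Jul 7, 2025.

Jul 7, 2025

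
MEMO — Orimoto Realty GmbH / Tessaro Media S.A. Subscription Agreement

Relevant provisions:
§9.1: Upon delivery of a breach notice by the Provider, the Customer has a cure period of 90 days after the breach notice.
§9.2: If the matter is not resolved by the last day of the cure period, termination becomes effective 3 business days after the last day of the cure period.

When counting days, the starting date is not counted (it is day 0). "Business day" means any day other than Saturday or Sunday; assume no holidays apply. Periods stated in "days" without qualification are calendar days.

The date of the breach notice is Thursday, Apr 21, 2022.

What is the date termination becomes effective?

Jul 25, 2022

The last day of the cure period: 90 calendar days after Apr 21, 2022 is Jul 20, 2022.
From Wednesday, Jul 20, 2022, 3 business days (Jul 21, Jul 22, Jul 25, skipping weekends) brings us to Monday, Jul 25, 2022, which is the date termination becomes effective.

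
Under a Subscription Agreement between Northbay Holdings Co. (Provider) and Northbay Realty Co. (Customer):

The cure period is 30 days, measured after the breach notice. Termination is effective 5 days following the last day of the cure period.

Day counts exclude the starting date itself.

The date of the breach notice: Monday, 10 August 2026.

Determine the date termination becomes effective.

14 September 2026

The last day of the cure period: 10 August 2026 + 30 days = 9 September 2026.
The date termination becomes effective: 5 calendar days after 9 September 2026 is 14 September 2026.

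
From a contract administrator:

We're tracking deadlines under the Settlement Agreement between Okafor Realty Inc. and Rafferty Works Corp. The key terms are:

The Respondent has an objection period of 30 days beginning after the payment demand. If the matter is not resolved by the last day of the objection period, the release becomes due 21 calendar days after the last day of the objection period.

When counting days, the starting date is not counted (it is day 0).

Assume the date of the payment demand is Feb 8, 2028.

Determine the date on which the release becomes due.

The last day of the objection period: Feb 8, 2028 + 30 days = Mar 9, 2028.
The date on which the release becomes due: Mar 9, 2028 + 21 days = Mar 30, 2028.

Mar 30, 2028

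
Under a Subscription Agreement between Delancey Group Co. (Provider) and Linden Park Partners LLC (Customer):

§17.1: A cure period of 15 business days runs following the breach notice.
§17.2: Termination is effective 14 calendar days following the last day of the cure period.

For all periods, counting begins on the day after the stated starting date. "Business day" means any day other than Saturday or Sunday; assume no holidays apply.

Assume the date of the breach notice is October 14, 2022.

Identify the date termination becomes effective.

From Friday, October 14, 2022, 15 business days (Oct 17, Oct 18, Oct 19, Oct 20, …, Nov 2, Nov 3, Nov 4, skipping weekends) brings us to Friday, November 4, 2022, which is the last day of the cure period.
The date termination becomes effective: 14 calendar days after November 4, 2022 is November 18, 2022.

November 18, 2022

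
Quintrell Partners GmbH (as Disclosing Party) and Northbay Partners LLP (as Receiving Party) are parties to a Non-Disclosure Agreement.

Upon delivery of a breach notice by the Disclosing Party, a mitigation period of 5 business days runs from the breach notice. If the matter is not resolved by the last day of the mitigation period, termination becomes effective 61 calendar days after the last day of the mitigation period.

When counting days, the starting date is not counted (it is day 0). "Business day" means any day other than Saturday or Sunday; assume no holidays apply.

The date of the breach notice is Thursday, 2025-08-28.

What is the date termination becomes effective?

2025-11-04

The last day of the mitigation period: 5 business days after Thursday, 2025-08-28, skipping weekends — Aug 29, Sep 1, Sep 2, Sep 3, Sep 4 — lands on Thursday, 2025-09-04.
The date termination becomes effective: 2025-09-04 + 61 days = 2025-11-04.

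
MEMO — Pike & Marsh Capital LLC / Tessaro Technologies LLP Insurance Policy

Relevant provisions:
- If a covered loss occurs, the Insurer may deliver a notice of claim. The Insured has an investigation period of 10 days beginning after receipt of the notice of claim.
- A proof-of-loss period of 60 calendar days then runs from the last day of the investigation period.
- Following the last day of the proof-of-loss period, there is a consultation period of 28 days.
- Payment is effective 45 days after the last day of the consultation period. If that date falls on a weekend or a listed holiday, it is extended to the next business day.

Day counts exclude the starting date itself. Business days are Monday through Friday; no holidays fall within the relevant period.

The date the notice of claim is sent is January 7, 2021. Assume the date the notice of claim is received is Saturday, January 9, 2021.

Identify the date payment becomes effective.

June 1, 2021

The last day of the investigation period: January 9, 2021 + 10 days = January 19, 2021.
Adding 60 calendar days to January 19, 2021 gives March 20, 2021, which is the last day of the proof-of-loss period.
The last day of the consultation period: 28 calendar days after March 20, 2021 is April 17, 2021.
The date payment becomes effective: 45 calendar days after April 17, 2021 is June 1, 2021. June 1, 2021 is a Tuesday, so no roll-forward applies.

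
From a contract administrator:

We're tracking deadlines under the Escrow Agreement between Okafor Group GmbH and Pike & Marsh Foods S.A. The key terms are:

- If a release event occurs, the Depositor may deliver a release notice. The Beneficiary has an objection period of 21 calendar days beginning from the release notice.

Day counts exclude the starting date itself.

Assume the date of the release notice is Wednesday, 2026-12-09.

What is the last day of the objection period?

2026-12-30

The last day of the objection period: 21 calendar days after 2026-12-09 is 2026-12-30.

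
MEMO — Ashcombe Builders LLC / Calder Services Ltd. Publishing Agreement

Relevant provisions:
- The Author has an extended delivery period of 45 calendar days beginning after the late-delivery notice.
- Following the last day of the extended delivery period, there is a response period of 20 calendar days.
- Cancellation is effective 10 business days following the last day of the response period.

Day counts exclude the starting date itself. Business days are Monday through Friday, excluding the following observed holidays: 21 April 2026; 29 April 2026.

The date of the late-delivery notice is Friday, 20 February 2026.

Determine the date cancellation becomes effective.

Adding 45 calendar days to 20 February 2026 gives 6 April 2026, which is the last day of the extended delivery period.
The last day of the response period: 6 April 2026 + 20 days = 26 April 2026.
From Sunday, 26 April 2026, 10 business days (Apr 27, Apr 28, Apr 30, May 1, May 4, May 5, May 6, May 7, May 8, May 11, skipping weekends and the listed holiday on Apr 29) brings us to Monday, 11 May 2026, which is the date cancellation becomes effective.

11 May 2026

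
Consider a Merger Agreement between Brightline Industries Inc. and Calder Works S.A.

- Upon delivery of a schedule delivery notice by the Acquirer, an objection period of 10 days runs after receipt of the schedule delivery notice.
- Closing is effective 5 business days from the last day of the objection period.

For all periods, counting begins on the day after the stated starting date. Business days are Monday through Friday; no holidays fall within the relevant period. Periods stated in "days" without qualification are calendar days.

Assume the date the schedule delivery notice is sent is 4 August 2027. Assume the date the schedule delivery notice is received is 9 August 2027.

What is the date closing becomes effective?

Adding 10 calendar days to 9 August 2027 gives 19 August 2027, which is the last day of the objection period.
The date closing becomes effective: 5 business days after Thursday, 19 August 2027, skipping weekends — Aug 20, Aug 23, Aug 24, Aug 25, Aug 26 — lands on Thursday, 26 August 2027.

26 August 2027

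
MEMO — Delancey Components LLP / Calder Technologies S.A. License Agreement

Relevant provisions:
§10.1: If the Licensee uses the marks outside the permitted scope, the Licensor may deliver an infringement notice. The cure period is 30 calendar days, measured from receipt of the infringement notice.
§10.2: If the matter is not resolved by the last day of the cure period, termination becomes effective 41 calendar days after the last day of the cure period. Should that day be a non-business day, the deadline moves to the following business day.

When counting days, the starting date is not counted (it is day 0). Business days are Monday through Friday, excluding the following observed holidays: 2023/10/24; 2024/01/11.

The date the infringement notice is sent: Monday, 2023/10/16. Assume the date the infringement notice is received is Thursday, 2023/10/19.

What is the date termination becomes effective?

2023/12/29

Adding 30 calendar days to 2023/10/19 gives 2023/11/18, which is the last day of the cure period.
The date termination becomes effective: 2023/11/18 + 41 days = 2023/12/29. 2023/12/29 is a Friday and is not a listed holiday, so no roll-forward applies.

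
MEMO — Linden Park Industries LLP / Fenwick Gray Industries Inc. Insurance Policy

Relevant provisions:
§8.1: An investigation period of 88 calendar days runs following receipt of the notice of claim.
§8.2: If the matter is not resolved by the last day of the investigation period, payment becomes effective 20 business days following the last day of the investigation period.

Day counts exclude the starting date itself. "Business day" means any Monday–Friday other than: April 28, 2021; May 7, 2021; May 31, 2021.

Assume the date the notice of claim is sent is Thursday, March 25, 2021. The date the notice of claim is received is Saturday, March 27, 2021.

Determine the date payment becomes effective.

The last day of the investigation period: March 27, 2021 + 88 days = June 23, 2021.
The date payment becomes effective: counting 20 business days from Wednesday, June 23, 2021 (Jun 24, Jun 25, Jun 28, Jun 29, …, Jul 19, Jul 20, Jul 21, skipping weekends) reaches Wednesday, July 21, 2021.

July 21, 2021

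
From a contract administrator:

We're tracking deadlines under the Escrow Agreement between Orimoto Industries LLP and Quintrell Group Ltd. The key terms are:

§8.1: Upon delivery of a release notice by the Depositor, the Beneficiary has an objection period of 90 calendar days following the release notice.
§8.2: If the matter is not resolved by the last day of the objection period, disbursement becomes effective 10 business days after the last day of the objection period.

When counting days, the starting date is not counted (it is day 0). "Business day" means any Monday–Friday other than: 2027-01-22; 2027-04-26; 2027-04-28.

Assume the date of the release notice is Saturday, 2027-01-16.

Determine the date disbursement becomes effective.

The last day of the objection period: 90 calendar days after 2027-01-16 is 2027-04-16.
From Friday, 2027-04-16, 10 business days (Apr 19, Apr 20, Apr 21, Apr 22, Apr 23, Apr 27, Apr 29, Apr 30, May 3, May 4, skipping weekends and the listed holidays on Apr 26, Apr 28) brings us to Tuesday, 2027-05-04, which is the date disbursement becomes effective.

2027-05-04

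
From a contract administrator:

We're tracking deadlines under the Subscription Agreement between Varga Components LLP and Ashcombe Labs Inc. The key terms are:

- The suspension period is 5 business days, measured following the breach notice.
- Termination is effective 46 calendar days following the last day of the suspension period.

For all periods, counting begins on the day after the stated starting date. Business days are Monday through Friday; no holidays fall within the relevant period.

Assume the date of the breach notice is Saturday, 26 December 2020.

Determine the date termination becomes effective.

From Saturday, 26 December 2020, 5 business days (Dec 28, Dec 29, Dec 30, Dec 31, Jan 1, skipping weekends) brings us to Friday, 1 January 2021, which is the last day of the suspension period.
The date termination becomes effective: 1 January 2021 + 46 days = 16 February 2021.

16 February 2021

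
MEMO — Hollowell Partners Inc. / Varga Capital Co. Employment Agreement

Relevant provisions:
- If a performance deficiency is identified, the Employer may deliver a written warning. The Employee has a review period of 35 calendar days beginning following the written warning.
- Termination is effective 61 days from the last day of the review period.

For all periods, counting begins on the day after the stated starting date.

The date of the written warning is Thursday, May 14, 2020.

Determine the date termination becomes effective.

Aug 18, 2020

The last day of the review period: May 14, 2020 + 35 days = Jun 18, 2020.
The date termination becomes effective: 61 calendar days after Jun 18, 2020 is Aug 18, 2020.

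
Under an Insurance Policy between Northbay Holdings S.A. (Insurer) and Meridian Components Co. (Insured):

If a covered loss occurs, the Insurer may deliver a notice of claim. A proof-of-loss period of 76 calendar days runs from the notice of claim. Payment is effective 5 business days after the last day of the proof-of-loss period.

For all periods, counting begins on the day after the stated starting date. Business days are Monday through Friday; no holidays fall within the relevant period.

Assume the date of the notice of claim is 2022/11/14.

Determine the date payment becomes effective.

The last day of the proof-of-loss period: 2022/11/14 + 76 days = 2023/01/29.
The date payment becomes effective: counting 5 business days from Sunday, 2023/01/29 (Jan 30, Jan 31, Feb 1, Feb 2, Feb 3, skipping weekends) reaches Friday, 2023/02/03.

2023/02/03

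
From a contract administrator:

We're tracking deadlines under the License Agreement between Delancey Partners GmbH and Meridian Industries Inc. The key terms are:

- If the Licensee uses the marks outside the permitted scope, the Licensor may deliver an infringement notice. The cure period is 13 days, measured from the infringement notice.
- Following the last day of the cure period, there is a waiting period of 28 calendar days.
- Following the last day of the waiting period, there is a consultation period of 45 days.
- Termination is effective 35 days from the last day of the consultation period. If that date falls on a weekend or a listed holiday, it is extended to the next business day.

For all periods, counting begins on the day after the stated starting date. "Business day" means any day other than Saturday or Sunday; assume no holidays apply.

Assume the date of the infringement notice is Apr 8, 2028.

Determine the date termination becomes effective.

Aug 7, 2028

The last day of the cure period: Apr 8, 2028 + 13 days = Apr 21, 2028.
Adding 28 calendar days to Apr 21, 2028 gives May 19, 2028, which is the last day of the waiting period.
Adding 45 calendar days to May 19, 2028 gives Jul 3, 2028, which is the last day of the consultation period.
The date termination becomes effective: Jul 3, 2028 + 35 days = Aug 7, 2028. Aug 7, 2028 is a Monday, so no roll-forward applies.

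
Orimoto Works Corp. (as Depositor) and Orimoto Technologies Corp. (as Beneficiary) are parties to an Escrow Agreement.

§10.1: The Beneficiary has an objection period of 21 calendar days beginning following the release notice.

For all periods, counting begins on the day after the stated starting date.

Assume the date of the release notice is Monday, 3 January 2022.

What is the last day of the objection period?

24 January 2022

Adding 21 calendar days to 3 January 2022 gives 24 January 2022, which is the last day of the objection period.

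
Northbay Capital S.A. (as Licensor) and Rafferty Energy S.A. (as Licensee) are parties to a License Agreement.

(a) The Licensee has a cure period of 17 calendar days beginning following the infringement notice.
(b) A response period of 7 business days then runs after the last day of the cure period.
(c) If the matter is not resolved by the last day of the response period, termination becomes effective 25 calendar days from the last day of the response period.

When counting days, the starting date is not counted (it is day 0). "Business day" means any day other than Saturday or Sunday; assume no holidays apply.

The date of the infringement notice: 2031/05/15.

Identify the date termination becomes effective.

2031/07/05

Adding 17 calendar days to 2031/05/15 gives 2031/06/01, which is the last day of the cure period.
The last day of the response period: counting 7 business days from Sunday, 2031/06/01 (Jun 2, Jun 3, Jun 4, Jun 5, Jun 6, Jun 9, Jun 10, skipping weekends) reaches Tuesday, 2031/06/10.
Adding 25 calendar days to 2031/06/10 gives 2031/07/05, which is the date termination becomes effective.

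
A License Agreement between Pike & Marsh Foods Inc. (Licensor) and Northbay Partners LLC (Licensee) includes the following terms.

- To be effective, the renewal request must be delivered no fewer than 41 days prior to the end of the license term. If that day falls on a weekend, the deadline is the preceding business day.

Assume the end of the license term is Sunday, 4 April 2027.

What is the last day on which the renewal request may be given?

Counting back 41 calendar days from 4 April 2027 gives 22 February 2027. That is a Monday, so no adjustment is needed.

22 February 2027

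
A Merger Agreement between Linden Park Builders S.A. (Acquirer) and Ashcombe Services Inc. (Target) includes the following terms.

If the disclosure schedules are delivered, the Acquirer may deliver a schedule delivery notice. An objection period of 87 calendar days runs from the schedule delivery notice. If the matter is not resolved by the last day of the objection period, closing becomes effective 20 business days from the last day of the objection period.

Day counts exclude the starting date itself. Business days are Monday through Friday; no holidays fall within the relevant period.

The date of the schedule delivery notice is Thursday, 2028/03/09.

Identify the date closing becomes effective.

2028/06/30

The last day of the objection period: 87 calendar days after 2028/03/09 is 2028/06/04.
The date closing becomes effective: counting 20 business days from Sunday, 2028/06/04 (Jun 5, Jun 6, Jun 7, Jun 8, …, Jun 28, Jun 29, Jun 30, skipping weekends) reaches Friday, 2028/06/30.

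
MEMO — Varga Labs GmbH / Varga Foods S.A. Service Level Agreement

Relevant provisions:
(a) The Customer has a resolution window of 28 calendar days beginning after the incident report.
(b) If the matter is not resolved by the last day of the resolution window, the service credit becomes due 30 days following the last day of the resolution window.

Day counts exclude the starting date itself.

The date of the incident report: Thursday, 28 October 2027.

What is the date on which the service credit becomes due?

25 December 2027

Adding 28 calendar days to 28 October 2027 gives 25 November 2027, which is the last day of the resolution window.
The date on which the service credit becomes due: 25 November 2027 + 30 days = 25 December 2027.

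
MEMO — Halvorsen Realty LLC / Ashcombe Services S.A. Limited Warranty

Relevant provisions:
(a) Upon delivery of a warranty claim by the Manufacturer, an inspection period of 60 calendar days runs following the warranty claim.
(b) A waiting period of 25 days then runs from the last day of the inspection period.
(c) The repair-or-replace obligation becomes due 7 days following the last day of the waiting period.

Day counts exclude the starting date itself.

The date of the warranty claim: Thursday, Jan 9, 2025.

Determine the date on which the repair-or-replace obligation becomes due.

Adding 60 calendar days to Jan 9, 2025 gives Mar 10, 2025, which is the last day of the inspection period.
The last day of the waiting period: 25 calendar days after Mar 10, 2025 is Apr 4, 2025.
The date on which the repair-or-replace obligation becomes due: 7 calendar days after Apr 4, 2025 is Apr 11, 2025.

Apr 11, 2025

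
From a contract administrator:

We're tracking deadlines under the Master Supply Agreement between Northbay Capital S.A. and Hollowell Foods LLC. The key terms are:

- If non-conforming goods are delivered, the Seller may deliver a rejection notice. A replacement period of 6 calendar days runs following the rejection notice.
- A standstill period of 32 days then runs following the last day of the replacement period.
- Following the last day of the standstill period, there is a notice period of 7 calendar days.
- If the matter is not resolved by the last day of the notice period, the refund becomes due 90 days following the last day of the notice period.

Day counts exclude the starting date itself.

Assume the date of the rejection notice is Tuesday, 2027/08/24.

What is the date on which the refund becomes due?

The last day of the replacement period: 6 calendar days after 2027/08/24 is 2027/08/30.
Adding 32 calendar days to 2027/08/30 gives 2027/10/01, which is the last day of the standstill period.
The last day of the notice period: 7 calendar days after 2027/10/01 is 2027/10/08.
The date on which the refund becomes due: 2027/10/08 + 90 days = 2028/01/06.

2028/01/06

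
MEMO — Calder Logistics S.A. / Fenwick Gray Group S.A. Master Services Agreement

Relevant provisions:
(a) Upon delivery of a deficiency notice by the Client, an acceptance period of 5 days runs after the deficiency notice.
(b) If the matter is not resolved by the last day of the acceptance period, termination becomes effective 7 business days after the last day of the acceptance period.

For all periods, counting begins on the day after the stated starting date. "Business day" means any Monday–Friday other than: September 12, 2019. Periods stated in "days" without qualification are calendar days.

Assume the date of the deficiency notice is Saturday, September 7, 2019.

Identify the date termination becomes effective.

September 23, 2019

The last day of the acceptance period: 5 calendar days after September 7, 2019 is September 12, 2019.
From Thursday, September 12, 2019, 7 business days (Sep 13, Sep 16, Sep 17, Sep 18, Sep 19, Sep 20, Sep 23, skipping weekends) brings us to Monday, September 23, 2019, which is the date termination becomes effective.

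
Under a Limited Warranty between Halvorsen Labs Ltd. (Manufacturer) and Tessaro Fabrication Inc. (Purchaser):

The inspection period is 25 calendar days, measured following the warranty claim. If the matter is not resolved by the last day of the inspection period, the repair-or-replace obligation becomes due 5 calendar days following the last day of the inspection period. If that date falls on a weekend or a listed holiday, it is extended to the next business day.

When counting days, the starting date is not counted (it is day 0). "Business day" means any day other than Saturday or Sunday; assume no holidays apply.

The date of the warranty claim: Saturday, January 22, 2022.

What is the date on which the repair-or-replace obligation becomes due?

Adding 25 calendar days to January 22, 2022 gives February 16, 2022, which is the last day of the inspection period.
The date on which the repair-or-replace obligation becomes due: February 16, 2022 + 5 days = February 21, 2022. February 21, 2022 is a Monday, so no roll-forward applies.

February 21, 2022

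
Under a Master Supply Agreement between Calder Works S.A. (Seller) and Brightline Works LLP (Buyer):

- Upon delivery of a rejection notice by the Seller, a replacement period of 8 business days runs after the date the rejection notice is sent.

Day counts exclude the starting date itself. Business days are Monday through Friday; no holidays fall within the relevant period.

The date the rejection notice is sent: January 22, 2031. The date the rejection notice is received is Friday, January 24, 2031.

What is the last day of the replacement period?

February 3, 2031

The last day of the replacement period: counting 8 business days from Wednesday, January 22, 2031 (Jan 23, Jan 24, Jan 27, Jan 28, Jan 29, Jan 30, Jan 31, Feb 3, skipping weekends) reaches Monday, February 3, 2031.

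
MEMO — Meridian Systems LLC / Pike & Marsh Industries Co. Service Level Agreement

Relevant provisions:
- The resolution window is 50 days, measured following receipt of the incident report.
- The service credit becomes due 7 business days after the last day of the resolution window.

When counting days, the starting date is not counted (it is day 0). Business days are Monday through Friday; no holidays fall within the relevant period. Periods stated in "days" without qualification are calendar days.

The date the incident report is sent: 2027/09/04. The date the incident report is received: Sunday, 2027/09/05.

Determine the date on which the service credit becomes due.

2027/11/03

The last day of the resolution window: 50 calendar days after 2027/09/05 is 2027/10/25.
From Monday, 2027/10/25, 7 business days (Oct 26, Oct 27, Oct 28, Oct 29, Nov 1, Nov 2, Nov 3, skipping weekends) brings us to Wednesday, 2027/11/03, which is the date on which the service credit becomes due.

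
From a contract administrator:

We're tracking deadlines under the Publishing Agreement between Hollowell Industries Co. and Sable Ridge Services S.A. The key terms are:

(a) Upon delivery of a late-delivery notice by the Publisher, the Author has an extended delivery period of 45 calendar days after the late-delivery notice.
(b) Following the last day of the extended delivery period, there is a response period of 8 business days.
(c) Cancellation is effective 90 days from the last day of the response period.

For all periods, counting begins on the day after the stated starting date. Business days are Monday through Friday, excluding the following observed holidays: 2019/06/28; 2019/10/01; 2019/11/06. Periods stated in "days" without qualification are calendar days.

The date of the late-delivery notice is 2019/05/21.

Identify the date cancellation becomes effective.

2019/10/15

The last day of the extended delivery period: 45 calendar days after 2019/05/21 is 2019/07/05.
The last day of the response period: 8 business days after Friday, 2019/07/05, skipping weekends — Jul 8, Jul 9, Jul 10, Jul 11, Jul 12, Jul 15, Jul 16, Jul 17 — lands on Wednesday, 2019/07/17.
The date cancellation becomes effective: 90 calendar days after 2019/07/17 is 2019/10/15.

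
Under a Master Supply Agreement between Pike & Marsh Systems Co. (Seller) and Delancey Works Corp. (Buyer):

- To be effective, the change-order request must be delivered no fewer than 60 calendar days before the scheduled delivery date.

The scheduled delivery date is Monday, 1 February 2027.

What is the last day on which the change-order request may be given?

3 December 2026

1 February 2027 minus 60 days is 3 December 2026.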